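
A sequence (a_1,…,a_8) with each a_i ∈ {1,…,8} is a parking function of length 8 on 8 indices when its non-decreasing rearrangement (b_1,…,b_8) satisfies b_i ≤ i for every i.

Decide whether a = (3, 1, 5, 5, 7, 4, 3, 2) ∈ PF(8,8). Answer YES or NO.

YES

Sorted: b = (1, 2, 3, 3, 4, 5, 5, 7).
  b_1=1 ≤ 1
  b_2=2 ≤ 2
  b_3=3 ≤ 3
  b_4=3 ≤ 4
  b_5=4 ≤ 5
  b_6=5 ≤ 6
  b_7=5 ≤ 7
  b_8=7 ≤ 8
All bounds hold ⇒ YES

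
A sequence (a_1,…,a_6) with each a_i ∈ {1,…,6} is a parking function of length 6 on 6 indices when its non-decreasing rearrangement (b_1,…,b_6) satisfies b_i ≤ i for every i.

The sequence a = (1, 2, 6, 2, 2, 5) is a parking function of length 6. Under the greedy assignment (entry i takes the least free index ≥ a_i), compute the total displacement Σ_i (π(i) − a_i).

Σπ = 21 ({1..6} each once); Σa = 1+2+6+2+2+5 = 18; disp = 21−18 = 3.

3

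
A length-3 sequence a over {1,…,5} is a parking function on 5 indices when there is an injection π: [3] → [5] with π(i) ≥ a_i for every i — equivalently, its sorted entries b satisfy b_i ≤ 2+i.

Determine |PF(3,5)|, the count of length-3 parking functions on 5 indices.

#PF = (5−3+1)·(5+1)^(3−1) = 3×36 = 108 (Konheim–Weiss)
Check (1,2,5) → sorted (1,2,5): b_i ≤ 2+i ∀i, a PF.

108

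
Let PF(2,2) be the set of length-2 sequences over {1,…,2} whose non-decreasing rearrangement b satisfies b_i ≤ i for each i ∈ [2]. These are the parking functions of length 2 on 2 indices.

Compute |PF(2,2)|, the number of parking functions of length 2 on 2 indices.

3

Count = (2+1−2)·(2+1)^{2−1} = 1×3 = 3
E.g. (1,2) → sorted (1,2): b_i ≤ i ∀i, a PF.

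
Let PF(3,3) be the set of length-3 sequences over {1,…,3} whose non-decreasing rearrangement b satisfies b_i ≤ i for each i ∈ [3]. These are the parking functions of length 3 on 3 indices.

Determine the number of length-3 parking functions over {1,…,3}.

Count = (3+1−3)·(3+1)^{3−1} = 1 · 16 = 16 (Konheim–Weiss)
Example (1,1,2) → sorted (1,1,2): b_i ≤ i ∀i, a PF.

16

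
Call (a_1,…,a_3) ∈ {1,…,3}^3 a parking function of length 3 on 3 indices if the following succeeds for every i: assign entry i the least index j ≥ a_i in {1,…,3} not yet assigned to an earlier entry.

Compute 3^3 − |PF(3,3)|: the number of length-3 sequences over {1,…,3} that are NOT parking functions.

|PF| = (3−3+1)·(3+1)^(3−1) = 1×16 = 16 (Pollak)
Check (3,3,2) → sorted (2,3,3): b_1=2>1, not a PF.
3^3 − 16 = 27 − 16 = 11

11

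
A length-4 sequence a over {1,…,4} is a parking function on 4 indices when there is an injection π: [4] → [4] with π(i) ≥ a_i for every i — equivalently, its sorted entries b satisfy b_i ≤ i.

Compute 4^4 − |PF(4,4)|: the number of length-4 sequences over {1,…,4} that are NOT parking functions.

Count = (4−4+1)·(4+1)^(4−1) = 1 · 125 = 125
Example (3,3,4,3) → sorted (3,3,3,4): b_1=3>1, not a PF.
4^4 − 125 = 256 − 125 = 131

131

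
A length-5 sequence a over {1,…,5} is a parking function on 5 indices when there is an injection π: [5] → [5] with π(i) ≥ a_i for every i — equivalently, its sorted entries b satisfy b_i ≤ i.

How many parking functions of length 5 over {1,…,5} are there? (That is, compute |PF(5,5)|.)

1296

#PF = (5−5+1)·(5+1)^(5−1) = 1×1296 = 1296 (Pollak)
E.g. (5,2,1,1,2) → sorted (1,1,2,2,5): b_i ≤ i ∀i, a PF.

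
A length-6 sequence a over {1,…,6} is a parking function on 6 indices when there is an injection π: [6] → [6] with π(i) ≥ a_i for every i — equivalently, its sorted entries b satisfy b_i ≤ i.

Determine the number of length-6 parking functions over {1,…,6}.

Count = (7−6)·7^(6−1) = 1×16807 = 16807 (Konheim–Weiss)
One tuple (5,2,1,4,2,1) → sorted (1,1,2,2,4,5): b_i ≤ i ∀i, a PF.

16807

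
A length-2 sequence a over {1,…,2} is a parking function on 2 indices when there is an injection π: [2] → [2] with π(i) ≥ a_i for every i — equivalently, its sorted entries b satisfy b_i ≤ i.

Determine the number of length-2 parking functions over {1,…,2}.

3

#PF = (3−2)·3^(2−1) = 1×3 = 3 (Pollak)
One tuple (1,2) → sorted (1,2): b_i ≤ i ∀i, a PF.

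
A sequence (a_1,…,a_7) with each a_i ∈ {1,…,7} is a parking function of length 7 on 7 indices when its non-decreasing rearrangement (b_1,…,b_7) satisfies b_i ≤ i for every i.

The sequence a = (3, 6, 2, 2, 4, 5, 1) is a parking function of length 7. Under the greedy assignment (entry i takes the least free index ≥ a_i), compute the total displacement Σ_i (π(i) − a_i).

5

Σπ(i) = 1+…+7 = 28; Σa = 3+6+2+2+4+5+1 = 23; disp = 28−23 = 5.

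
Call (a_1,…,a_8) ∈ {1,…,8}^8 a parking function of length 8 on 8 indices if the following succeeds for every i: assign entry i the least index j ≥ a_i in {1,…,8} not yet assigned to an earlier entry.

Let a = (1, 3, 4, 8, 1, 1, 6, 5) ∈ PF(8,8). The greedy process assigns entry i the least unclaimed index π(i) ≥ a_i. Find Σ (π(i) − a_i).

Σπ(i) = 1+…+8 = 36; Σa = 1+3+4+8+1+1+6+5 = 29; disp = 36−29 = 7.

7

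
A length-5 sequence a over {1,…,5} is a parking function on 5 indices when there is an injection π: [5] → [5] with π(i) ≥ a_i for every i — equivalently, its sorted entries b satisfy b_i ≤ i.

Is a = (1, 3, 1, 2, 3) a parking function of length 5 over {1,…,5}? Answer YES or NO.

YES

Order a: b = (1, 1, 2, 3, 3).
  b_1=1 ≤ 1
  b_2=1 ≤ 2
  b_3=2 ≤ 3
  b_4=3 ≤ 4
  b_5=3 ≤ 5
All bounds hold ⇒ YES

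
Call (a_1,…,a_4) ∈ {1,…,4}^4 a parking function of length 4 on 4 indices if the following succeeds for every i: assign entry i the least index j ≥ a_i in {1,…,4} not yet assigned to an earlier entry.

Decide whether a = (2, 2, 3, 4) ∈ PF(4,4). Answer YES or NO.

NO

Rearranged: b = (2, 2, 3, 4).
  b_1=2 > 1
  fails at i=1 ⇒ NO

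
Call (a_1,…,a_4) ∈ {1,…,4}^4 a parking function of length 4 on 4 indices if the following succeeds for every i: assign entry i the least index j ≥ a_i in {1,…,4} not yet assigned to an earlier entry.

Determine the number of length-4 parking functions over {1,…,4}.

#PF = (4−4+1)·(4+1)^(4−1) = 1·125 = 125 [KW]
Check (1,4,1,2) → sorted (1,1,2,4): b_i ≤ i ∀i, a PF.

125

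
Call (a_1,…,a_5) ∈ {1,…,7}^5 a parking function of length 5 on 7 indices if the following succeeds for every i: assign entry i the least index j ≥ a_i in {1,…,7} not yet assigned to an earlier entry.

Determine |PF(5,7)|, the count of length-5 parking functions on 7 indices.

|PF| = 3·8^4 = 3·4096 = 12288 [KW]
Check (6,3,6,4,4) → sorted (3,4,4,6,6): b_i ≤ 2+i ∀i, a PF.

12288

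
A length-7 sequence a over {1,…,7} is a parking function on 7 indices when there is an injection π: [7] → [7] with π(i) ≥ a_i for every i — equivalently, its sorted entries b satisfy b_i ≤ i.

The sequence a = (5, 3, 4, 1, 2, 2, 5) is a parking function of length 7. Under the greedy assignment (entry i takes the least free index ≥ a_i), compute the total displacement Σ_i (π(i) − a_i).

6

Σπ = 28 ({1..7} each once); Σa = 5+3+4+1+2+2+5 = 22; disp = 28−22 = 6.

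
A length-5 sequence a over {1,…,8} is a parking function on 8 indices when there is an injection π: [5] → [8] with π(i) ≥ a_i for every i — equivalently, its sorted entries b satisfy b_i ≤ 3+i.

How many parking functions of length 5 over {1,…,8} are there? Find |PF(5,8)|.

26244

|PF| = (9−5)·9^(5−1) = 4 · 6561 = 26244 (Pollak)
Check (3,5,4,2,6) → sorted (2,3,4,5,6): b_i ≤ 3+i ∀i, a PF.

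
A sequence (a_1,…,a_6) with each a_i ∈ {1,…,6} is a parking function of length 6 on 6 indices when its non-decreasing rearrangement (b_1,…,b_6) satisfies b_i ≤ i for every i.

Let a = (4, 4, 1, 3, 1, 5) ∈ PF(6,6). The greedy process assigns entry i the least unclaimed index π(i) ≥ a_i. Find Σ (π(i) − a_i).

Σπ = 6·7/2 = 21 (π permutes [6]); Σa = 4+4+1+3+1+5 = 18; disp = 21−18 = 3.

3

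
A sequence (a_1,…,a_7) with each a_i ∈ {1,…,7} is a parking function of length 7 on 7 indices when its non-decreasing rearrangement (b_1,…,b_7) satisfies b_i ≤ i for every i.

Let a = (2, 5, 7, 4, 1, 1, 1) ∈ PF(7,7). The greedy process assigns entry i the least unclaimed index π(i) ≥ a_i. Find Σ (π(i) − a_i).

7

Σπ(i) = 1+…+7 = 28; Σa = 2+5+7+4+1+1+1 = 21; disp = 28−21 = 7.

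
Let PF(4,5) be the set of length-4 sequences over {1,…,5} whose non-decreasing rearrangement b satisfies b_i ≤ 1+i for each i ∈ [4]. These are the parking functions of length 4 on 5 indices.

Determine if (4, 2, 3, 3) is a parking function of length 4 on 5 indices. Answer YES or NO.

YES

Order a: b = (2, 3, 3, 4).
  b_1=2 ≤ 2
  b_2=3 ≤ 3
  b_3=3 ≤ 4
  b_4=4 ≤ 5
All bounds hold ⇒ YES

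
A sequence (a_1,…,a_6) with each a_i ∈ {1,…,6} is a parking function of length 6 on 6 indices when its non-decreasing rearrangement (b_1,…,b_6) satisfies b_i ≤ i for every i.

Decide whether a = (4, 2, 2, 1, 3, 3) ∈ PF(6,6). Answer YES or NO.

YES

Order a: b = (1, 2, 2, 3, 3, 4).
  b_1=1 ≤ 1
  b_2=2 ≤ 2
  b_3=2 ≤ 3
  b_4=3 ≤ 4
  b_5=3 ≤ 5
  b_6=4 ≤ 6
All bounds hold ⇒ YES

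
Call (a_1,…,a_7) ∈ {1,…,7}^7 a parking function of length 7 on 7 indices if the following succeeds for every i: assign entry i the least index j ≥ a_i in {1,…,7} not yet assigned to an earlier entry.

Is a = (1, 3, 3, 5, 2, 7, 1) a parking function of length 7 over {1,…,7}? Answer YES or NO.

Order a: b = (1, 1, 2, 3, 3, 5, 7).
  b_1=1 ≤ 1
  b_2=1 ≤ 2
  b_3=2 ≤ 3
  b_4=3 ≤ 4
  b_5=3 ≤ 5
  b_6=5 ≤ 6
  b_7=7 ≤ 7
All bounds hold ⇒ YES

YES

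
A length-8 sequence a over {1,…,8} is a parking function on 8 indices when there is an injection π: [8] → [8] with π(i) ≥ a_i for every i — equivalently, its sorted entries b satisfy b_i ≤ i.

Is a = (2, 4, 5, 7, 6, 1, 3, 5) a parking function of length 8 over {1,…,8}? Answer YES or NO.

Rearranged: b = (1, 2, 3, 4, 5, 5, 6, 7).
  b_1=1 ≤ 1
  b_2=2 ≤ 2
  b_3=3 ≤ 3
  b_4=4 ≤ 4
  b_5=5 ≤ 5
  b_6=5 ≤ 6
  b_7=6 ≤ 7
  b_8=7 ≤ 8
All bounds hold ⇒ YES

YES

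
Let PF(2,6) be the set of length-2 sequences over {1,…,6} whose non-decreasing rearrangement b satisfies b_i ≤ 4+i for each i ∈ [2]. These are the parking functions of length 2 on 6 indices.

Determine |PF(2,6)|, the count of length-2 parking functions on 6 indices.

#PF = (6−2+1)·(6+1)^(2−1) = 5 · 7 = 35 [KW]
Example (5,6) → sorted (5,6): b_i ≤ 4+i ∀i, a PF.

35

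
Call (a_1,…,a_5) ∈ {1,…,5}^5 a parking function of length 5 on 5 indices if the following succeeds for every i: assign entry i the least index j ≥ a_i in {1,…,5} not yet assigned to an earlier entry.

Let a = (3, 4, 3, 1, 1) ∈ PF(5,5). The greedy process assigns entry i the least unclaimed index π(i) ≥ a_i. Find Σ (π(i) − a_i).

3

Σπ = 15 ({1..5} each once); Σa = 3+4+3+1+1 = 12; disp = 15−12 = 3.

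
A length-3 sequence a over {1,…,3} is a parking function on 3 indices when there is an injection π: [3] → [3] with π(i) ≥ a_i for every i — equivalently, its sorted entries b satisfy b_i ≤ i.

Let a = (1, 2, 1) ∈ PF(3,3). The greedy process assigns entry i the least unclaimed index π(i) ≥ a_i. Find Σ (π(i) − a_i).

2

Σπ(i) = 1+…+3 = 6; Σa = 1+2+1 = 4; disp = 6−4 = 2.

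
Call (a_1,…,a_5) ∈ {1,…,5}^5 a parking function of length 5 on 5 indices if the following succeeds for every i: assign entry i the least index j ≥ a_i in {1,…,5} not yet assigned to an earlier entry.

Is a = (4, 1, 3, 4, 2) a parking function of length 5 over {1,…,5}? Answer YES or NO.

YES

Rearranged: b = (1, 2, 3, 4, 4).
  b_1=1 ≤ 1
  b_2=2 ≤ 2
  b_3=3 ≤ 3
  b_4=4 ≤ 4
  b_5=4 ≤ 5
All bounds hold ⇒ YES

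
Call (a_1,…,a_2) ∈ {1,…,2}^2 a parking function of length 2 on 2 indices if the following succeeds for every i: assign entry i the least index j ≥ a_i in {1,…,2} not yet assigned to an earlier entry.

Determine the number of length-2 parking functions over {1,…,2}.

3

|PF(2,2)| = 1·3^1 = 1 · 3 = 3 [KW]
Check (2,1) → sorted (1,2): b_i ≤ i ∀i, a PF.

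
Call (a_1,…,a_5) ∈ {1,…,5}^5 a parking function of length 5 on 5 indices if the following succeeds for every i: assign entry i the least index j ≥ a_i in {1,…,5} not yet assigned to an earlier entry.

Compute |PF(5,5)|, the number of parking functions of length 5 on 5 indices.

1296

|PF(5,5)| = 1·6^4 = 1 · 1296 = 1296
One tuple (2,5,1,1,2) → sorted (1,1,2,2,5): b_i ≤ i ∀i, a PF.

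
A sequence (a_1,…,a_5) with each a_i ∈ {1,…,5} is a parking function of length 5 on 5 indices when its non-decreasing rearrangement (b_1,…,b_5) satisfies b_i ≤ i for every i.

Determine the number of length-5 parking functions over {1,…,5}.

1296

Count = (5−5+1)·(5+1)^(5−1) = 1 · 1296 = 1296
One tuple (1,3,1,5,3) → sorted (1,1,3,3,5): b_i ≤ i ∀i, a PF.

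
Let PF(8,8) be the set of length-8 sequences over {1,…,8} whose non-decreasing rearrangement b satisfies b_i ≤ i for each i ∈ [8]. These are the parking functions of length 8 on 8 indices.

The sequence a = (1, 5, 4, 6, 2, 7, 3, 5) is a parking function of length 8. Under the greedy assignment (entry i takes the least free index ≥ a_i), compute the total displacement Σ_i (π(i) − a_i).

3

Σπ(i) = 1+…+8 = 36; Σa = 1+5+4+6+2+7+3+5 = 33; disp = 36−33 = 3.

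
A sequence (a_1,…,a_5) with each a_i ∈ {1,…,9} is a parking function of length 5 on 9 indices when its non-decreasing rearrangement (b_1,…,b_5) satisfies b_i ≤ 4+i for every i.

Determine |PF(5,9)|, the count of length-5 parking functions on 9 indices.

|PF| = 5·10^4 = 5·10000 = 50000 (Pollak)
Check (4,6,1,8,3) → sorted (1,3,4,6,8): b_i ≤ 4+i ∀i, a PF.

50000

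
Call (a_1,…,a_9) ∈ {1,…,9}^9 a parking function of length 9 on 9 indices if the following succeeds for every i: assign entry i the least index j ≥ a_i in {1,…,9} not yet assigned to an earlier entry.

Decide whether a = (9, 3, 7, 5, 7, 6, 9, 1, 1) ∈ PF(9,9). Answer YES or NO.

Rearranged: b = (1, 1, 3, 5, 6, 7, 7, 9, 9).
  b_1=1 ≤ 1
  b_2=1 ≤ 2
  b_3=3 ≤ 3
  b_4=5 > 4
  fails at i=4 ⇒ NO

NO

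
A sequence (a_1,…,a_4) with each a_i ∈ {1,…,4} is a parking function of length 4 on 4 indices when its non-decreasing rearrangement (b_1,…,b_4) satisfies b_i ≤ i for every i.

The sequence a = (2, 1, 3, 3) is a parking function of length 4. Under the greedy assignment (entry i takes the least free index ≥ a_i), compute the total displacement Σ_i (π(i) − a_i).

1

Σπ(i) = 1+…+4 = 10; Σa = 2+1+3+3 = 9; disp = 10−9 = 1.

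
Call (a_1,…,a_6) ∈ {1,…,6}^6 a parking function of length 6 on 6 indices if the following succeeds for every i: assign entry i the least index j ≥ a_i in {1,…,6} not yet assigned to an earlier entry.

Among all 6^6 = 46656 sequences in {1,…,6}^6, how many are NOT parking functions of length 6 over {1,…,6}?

Count = (6+1−6)·(6+1)^{6−1} = 1 · 16807 = 16807 (Pollak)
One tuple (2,2,6,3,4,5) → sorted (2,2,3,4,5,6): b_1=2>1, not a PF.
So 46656 − 16807 = 29849 fail.

29849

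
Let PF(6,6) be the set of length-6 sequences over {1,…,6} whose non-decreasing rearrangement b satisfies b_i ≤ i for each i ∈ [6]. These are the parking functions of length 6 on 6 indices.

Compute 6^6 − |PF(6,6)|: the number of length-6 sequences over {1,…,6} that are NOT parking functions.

29849

|PF(6,6)| = 1·7^5 = 1×16807 = 16807 (Pollak)
Example (6,3,2,6,5,5) → sorted (2,3,5,5,6,6): b_1=2>1, not a PF.
So 46656 − 16807 = 29849 fail.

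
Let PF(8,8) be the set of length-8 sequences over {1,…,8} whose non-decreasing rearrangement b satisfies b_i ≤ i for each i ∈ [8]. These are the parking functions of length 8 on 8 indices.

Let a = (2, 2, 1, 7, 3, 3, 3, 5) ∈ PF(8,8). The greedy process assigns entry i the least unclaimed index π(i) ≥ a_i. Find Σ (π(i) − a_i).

10

Σπ = 8·9/2 = 36 (π permutes [8]); Σa = 2+2+1+7+3+3+3+5 = 26; disp = 36−26 = 10.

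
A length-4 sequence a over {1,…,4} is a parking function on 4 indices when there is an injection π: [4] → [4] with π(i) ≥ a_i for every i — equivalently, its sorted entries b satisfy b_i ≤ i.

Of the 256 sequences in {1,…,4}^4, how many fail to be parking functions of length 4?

131

Count = (4−4+1)·(4+1)^(4−1) = 1 · 125 = 125 (Pollak)
E.g. (3,4,1,4) → sorted (1,3,4,4): b_2=3>2, not a PF.
4^4 − 125 = 256 − 125 = 131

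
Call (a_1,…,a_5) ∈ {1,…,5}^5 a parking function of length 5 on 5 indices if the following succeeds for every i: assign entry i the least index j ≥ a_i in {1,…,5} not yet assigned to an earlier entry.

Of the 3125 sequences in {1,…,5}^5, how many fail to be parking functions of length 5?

1829

|PF| = (5−5+1)·(5+1)^(5−1) = 1 · 1296 = 1296 (Konheim–Weiss)
One tuple (4,4,4,4,4) → sorted (4,4,4,4,4): b_1=4>1, not a PF.
So 3125 − 1296 = 1829 fail.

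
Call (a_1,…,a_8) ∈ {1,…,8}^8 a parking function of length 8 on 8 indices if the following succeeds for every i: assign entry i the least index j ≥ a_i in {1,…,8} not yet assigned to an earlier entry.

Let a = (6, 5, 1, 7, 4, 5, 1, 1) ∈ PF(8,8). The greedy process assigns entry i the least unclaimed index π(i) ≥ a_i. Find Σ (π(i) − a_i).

6

Σπ = 8·9/2 = 36 (π permutes [8]); Σa = 6+5+1+7+4+5+1+1 = 30; disp = 36−30 = 6.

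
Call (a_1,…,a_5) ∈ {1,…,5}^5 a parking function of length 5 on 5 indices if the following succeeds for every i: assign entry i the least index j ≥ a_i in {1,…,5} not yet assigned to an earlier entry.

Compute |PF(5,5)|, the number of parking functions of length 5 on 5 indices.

|PF(5,5)| = 1·6^4 = 1 · 1296 = 1296
Check (1,3,5,1,2) → sorted (1,1,2,3,5): b_i ≤ i ∀i, a PF.

1296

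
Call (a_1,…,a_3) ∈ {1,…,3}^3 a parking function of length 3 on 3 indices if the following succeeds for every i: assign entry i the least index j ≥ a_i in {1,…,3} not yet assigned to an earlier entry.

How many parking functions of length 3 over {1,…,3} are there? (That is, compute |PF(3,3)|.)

16

|PF(3,3)| = (4−3)·4^(3−1) = 1 · 16 = 16 (Konheim–Weiss)
Example (1,1,1) → sorted (1,1,1): b_i ≤ i ∀i, a PF.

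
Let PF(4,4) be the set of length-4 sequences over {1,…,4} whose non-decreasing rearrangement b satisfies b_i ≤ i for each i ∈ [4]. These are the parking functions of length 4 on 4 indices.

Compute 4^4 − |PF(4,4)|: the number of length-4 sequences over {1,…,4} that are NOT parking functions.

131

|PF(4,4)| = (4+1−4)·(4+1)^{4−1} = 1×125 = 125 (Pollak)
E.g. (4,4,4,2) → sorted (2,4,4,4): b_1=2>1, not a PF.
So 256 − 125 = 131 fail.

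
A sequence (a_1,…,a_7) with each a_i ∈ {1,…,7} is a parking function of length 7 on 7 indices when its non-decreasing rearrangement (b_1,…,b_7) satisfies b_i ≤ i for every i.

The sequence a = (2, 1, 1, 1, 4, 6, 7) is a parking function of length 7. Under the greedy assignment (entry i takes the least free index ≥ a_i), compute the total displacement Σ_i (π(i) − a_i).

6

Σπ(i) = 1+…+7 = 28; Σa = 2+1+1+1+4+6+7 = 22; disp = 28−22 = 6.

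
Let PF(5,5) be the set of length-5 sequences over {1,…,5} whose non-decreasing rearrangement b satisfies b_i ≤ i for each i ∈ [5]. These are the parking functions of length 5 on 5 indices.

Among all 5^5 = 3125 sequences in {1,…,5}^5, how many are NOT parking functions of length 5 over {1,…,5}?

1829

|PF(5,5)| = (5−5+1)·(5+1)^(5−1) = 1×1296 = 1296
E.g. (5,3,5,1,5) → sorted (1,3,5,5,5): b_2=3>2, not a PF.
5^5 − 1296 = 3125 − 1296 = 1829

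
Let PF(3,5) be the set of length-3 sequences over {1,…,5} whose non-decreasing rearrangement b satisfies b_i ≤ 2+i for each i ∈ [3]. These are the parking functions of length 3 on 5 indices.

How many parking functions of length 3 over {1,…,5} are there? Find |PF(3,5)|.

108

|PF(3,5)| = (6−3)·6^(3−1) = 3 · 36 = 108 (Konheim–Weiss)
One tuple (4,1,3) → sorted (1,3,4): b_i ≤ 2+i ∀i, a PF.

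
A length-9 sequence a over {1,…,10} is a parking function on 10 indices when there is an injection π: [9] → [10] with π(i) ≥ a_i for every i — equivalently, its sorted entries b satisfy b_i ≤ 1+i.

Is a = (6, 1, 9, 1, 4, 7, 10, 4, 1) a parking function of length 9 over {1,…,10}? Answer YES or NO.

Order a: b = (1, 1, 1, 4, 4, 6, 7, 9, 10).
  b_1=1 ≤ 2
  b_2=1 ≤ 3
  b_3=1 ≤ 4
  b_4=4 ≤ 5
  b_5=4 ≤ 6
  b_6=6 ≤ 7
  b_7=7 ≤ 8
  b_8=9 ≤ 9
  b_9=10 ≤ 10
All bounds hold ⇒ YES

YES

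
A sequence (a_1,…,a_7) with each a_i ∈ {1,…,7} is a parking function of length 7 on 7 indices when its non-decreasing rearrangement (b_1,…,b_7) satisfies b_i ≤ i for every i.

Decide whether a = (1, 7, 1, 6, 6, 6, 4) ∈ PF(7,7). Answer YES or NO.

Sorted: b = (1, 1, 4, 6, 6, 6, 7).
  b_1=1 ≤ 1
  b_2=1 ≤ 2
  b_3=4 > 3
  fails at i=3 ⇒ NO

NO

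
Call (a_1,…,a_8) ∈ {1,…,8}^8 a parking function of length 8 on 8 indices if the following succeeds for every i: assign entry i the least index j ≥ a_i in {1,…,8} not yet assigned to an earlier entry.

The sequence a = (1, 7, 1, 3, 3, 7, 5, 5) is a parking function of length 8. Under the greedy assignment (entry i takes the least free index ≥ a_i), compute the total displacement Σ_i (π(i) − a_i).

Σπ = 8·9/2 = 36 (π permutes [8]); Σa = 1+7+1+3+3+7+5+5 = 32; disp = 36−32 = 4.

4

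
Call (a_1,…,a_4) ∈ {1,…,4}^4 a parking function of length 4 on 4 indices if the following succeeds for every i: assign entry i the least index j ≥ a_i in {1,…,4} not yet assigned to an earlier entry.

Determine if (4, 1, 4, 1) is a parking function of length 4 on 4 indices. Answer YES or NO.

NO

Rearranged: b = (1, 1, 4, 4).
  b_1=1 ≤ 1
  b_2=1 ≤ 2
  b_3=4 > 3
  fails at i=3 ⇒ NO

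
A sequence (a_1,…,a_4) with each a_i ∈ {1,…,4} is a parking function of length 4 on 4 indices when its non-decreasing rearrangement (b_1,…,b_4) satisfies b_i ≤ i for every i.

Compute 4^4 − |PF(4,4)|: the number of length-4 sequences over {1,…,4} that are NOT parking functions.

131

Count = 1·5^3 = 1·125 = 125
One tuple (3,4,2,2) → sorted (2,2,3,4): b_1=2>1, not a PF.
So 256 − 125 = 131 fail.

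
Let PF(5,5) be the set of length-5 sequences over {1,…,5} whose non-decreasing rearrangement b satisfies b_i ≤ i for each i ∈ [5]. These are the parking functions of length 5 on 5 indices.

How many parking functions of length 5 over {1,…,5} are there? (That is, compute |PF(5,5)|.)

1296

Count = (6−5)·6^(5−1) = 1·1296 = 1296
Example (3,1,5,3,2) → sorted (1,2,3,3,5): b_i ≤ i ∀i, a PF.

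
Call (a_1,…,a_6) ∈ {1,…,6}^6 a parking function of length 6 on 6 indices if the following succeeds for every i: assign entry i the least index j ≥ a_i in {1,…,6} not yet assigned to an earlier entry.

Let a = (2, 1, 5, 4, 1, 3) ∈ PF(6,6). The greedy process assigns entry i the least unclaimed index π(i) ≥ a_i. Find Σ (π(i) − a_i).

5

Σπ = 6·7/2 = 21 (π permutes [6]); Σa = 2+1+5+4+1+3 = 16; disp = 21−16 = 5.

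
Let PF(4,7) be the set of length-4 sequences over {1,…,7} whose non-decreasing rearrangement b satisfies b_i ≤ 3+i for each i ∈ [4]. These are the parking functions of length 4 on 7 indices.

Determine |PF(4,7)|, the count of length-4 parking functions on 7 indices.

2048

|PF(4,7)| = (7+1−4)·(7+1)^{4−1} = 4 · 512 = 2048 (Konheim–Weiss)
E.g. (6,4,1,5) → sorted (1,4,5,6): b_i ≤ 3+i ∀i, a PF.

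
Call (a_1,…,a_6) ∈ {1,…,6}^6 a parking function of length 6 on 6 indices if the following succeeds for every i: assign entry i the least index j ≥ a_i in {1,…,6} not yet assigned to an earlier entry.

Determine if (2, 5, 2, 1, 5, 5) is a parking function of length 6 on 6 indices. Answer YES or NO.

Sorted: b = (1, 2, 2, 5, 5, 5).
  b_1=1 ≤ 1
  b_2=2 ≤ 2
  b_3=2 ≤ 3
  b_4=5 > 4
  fails at i=4 ⇒ NO

NO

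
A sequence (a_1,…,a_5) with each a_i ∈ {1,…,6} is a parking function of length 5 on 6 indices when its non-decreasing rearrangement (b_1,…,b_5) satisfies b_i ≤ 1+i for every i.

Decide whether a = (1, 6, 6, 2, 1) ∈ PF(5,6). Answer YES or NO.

NO

Order a: b = (1, 1, 2, 6, 6).
  b_1=1 ≤ 2
  b_2=1 ≤ 3
  b_3=2 ≤ 4
  b_4=6 > 5
  fails at i=4 ⇒ NO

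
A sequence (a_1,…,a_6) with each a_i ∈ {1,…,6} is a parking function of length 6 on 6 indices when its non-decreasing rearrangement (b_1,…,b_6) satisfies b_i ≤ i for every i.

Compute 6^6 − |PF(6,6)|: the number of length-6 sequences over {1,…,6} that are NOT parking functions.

|PF(6,6)| = (6−6+1)·(6+1)^(6−1) = 1 · 16807 = 16807 (Pollak)
E.g. (1,2,6,6,2,5) → sorted (1,2,2,5,6,6): b_4=5>4, not a PF.
Total 46656; non-PF = 46656−16807 = 29849

29849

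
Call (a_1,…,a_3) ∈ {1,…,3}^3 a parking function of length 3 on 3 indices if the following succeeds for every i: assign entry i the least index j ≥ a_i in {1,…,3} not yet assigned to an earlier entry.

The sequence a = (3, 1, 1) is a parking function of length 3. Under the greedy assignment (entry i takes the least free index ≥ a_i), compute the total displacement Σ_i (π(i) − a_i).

1

Σπ = 6 ({1..3} each once); Σa = 3+1+1 = 5; disp = 6−5 = 1.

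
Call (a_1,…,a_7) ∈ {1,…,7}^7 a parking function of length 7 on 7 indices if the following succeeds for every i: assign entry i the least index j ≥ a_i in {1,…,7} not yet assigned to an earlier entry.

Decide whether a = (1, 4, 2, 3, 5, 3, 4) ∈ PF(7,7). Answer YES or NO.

YES

Order a: b = (1, 2, 3, 3, 4, 4, 5).
  b_1=1 ≤ 1
  b_2=2 ≤ 2
  b_3=3 ≤ 3
  b_4=3 ≤ 4
  b_5=4 ≤ 5
  b_6=4 ≤ 6
  b_7=5 ≤ 7
All bounds hold ⇒ YES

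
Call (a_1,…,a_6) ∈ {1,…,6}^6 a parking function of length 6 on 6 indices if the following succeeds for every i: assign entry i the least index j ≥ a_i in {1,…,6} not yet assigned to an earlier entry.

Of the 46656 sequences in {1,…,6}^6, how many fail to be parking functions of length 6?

|PF| = (6−6+1)·(6+1)^(6−1) = 1 · 16807 = 16807 (Pollak)
E.g. (1,6,6,3,6,5) → sorted (1,3,5,6,6,6): b_2=3>2, not a PF.
So 46656 − 16807 = 29849 fail.

29849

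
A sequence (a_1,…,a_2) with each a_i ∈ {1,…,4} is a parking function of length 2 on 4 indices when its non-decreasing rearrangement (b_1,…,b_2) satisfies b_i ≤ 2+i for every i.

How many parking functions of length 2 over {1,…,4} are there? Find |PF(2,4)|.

|PF(2,4)| = (4+1−2)·(4+1)^{2−1} = 3 · 5 = 15 [KW]
Check (4,3) → sorted (3,4): b_i ≤ 2+i ∀i, a PF.

15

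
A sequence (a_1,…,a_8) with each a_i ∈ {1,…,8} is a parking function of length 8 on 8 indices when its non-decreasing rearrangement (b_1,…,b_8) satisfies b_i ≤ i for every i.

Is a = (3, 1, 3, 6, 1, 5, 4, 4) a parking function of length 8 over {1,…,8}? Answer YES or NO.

Order a: b = (1, 1, 3, 3, 4, 4, 5, 6).
  b_1=1 ≤ 1
  b_2=1 ≤ 2
  b_3=3 ≤ 3
  b_4=3 ≤ 4
  b_5=4 ≤ 5
  b_6=4 ≤ 6
  b_7=5 ≤ 7
  b_8=6 ≤ 8
All bounds hold ⇒ YES

YES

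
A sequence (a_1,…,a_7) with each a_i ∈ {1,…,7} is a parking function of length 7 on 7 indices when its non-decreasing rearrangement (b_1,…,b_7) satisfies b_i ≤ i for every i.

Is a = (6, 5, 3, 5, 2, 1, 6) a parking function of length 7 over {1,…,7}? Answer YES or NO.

Sorted: b = (1, 2, 3, 5, 5, 6, 6).
  b_1=1 ≤ 1
  b_2=2 ≤ 2
  b_3=3 ≤ 3
  b_4=5 > 4
  fails at i=4 ⇒ NO

NO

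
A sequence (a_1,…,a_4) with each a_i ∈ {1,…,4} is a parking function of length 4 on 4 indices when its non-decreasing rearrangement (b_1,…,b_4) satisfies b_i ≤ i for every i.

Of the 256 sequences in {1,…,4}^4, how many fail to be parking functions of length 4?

131

|PF(4,4)| = (4−4+1)·(4+1)^(4−1) = 1×125 = 125 (Pollak)
One tuple (3,4,3,3) → sorted (3,3,3,4): b_1=3>1, not a PF.
4^4 − 125 = 256 − 125 = 131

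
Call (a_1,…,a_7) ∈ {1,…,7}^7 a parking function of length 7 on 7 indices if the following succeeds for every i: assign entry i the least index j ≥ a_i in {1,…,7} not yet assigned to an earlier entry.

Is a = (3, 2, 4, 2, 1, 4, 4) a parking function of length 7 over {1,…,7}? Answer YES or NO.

YES

Sorted: b = (1, 2, 2, 3, 4, 4, 4).
  b_1=1 ≤ 1
  b_2=2 ≤ 2
  b_3=2 ≤ 3
  b_4=3 ≤ 4
  b_5=4 ≤ 5
  b_6=4 ≤ 6
  b_7=4 ≤ 7
All bounds hold ⇒ YES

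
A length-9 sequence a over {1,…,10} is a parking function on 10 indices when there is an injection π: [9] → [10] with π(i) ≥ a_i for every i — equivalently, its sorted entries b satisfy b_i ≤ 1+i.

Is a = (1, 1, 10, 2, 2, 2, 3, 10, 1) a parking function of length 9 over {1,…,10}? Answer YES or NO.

NO

Rearranged: b = (1, 1, 1, 2, 2, 2, 3, 10, 10).
  b_1=1 ≤ 2
  b_2=1 ≤ 3
  b_3=1 ≤ 4
  b_4=2 ≤ 5
  b_5=2 ≤ 6
  b_6=2 ≤ 7
  b_7=3 ≤ 8
  b_8=10 > 9
  fails at i=8 ⇒ NO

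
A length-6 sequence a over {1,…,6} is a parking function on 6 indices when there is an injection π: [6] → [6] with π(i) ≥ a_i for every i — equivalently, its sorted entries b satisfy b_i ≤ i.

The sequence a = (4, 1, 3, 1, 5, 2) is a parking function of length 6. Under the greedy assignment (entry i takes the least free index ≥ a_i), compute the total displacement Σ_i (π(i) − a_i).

Σπ(i) = 1+…+6 = 21; Σa = 4+1+3+1+5+2 = 16; disp = 21−16 = 5.

5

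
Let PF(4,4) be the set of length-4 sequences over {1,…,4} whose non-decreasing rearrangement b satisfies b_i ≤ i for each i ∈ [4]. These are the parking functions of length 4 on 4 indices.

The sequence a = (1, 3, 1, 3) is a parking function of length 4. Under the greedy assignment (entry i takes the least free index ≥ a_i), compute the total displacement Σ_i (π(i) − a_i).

2

Σπ(i) = 1+…+4 = 10; Σa = 1+3+1+3 = 8; disp = 10−8 = 2.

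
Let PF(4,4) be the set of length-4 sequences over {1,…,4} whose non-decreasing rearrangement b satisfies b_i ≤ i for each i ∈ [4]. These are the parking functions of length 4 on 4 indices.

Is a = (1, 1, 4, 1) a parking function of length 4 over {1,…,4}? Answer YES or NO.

Rearranged: b = (1, 1, 1, 4).
  b_1=1 ≤ 1
  b_2=1 ≤ 2
  b_3=1 ≤ 3
  b_4=4 ≤ 4
All bounds hold ⇒ YES

YES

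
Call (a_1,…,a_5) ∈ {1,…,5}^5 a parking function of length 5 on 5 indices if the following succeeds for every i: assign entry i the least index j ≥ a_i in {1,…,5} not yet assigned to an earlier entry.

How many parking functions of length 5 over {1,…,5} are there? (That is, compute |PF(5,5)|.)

1296

Count = (5−5+1)·(5+1)^(5−1) = 1 · 1296 = 1296 (Konheim–Weiss)
E.g. (1,2,5,3,1) → sorted (1,1,2,3,5): b_i ≤ i ∀i, a PF.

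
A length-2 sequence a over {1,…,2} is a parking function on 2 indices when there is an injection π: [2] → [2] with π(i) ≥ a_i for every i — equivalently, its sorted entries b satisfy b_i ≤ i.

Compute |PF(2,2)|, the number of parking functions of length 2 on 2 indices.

3

|PF(2,2)| = (2+1−2)·(2+1)^{2−1} = 1×3 = 3
E.g. (2,1) → sorted (1,2): b_i ≤ i ∀i, a PF.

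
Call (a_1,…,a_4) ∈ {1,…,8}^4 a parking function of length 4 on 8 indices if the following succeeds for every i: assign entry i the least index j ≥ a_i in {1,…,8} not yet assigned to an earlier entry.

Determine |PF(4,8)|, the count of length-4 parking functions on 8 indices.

|PF(4,8)| = (8−4+1)·(8+1)^(4−1) = 5×729 = 3645
Example (1,5,7,6) → sorted (1,5,6,7): b_i ≤ 4+i ∀i, a PF.

3645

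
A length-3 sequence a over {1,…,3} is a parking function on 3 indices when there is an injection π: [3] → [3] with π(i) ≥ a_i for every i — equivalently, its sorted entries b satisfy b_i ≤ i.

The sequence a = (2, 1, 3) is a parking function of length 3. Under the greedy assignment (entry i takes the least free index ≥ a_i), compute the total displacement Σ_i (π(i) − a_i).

0

Σπ(i) = 1+…+3 = 6; Σa = 2+1+3 = 6; disp = 6−6 = 0.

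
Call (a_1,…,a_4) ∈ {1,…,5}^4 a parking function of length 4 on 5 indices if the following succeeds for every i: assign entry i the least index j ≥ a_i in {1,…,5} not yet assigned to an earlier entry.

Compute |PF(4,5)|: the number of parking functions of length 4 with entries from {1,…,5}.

|PF(4,5)| = (6−4)·6^(4−1) = 2·216 = 432 (Pollak)
One tuple (3,5,3,2) → sorted (2,3,3,5): b_i ≤ 1+i ∀i, a PF.

432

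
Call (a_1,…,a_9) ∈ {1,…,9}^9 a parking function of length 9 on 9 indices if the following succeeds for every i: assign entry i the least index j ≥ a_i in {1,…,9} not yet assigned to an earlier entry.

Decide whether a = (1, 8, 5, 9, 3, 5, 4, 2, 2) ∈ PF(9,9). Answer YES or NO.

Order a: b = (1, 2, 2, 3, 4, 5, 5, 8, 9).
  b_1=1 ≤ 1
  b_2=2 ≤ 2
  b_3=2 ≤ 3
  b_4=3 ≤ 4
  b_5=4 ≤ 5
  b_6=5 ≤ 6
  b_7=5 ≤ 7
  b_8=8 ≤ 8
  b_9=9 ≤ 9
All bounds hold ⇒ YES

YES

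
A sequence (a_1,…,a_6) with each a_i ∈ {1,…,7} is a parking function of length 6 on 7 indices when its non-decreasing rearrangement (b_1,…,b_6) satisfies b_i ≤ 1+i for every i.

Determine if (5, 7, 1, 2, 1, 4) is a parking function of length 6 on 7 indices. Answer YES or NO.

YES

Order a: b = (1, 1, 2, 4, 5, 7).
  b_1=1 ≤ 2
  b_2=1 ≤ 3
  b_3=2 ≤ 4
  b_4=4 ≤ 5
  b_5=5 ≤ 6
  b_6=7 ≤ 7
All bounds hold ⇒ YES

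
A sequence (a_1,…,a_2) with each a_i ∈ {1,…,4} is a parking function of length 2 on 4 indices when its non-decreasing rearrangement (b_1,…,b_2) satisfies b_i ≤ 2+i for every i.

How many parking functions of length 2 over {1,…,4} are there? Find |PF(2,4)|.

15

Count = (4−2+1)·(4+1)^(2−1) = 3·5 = 15 (Pollak)
E.g. (2,3) → sorted (2,3): b_i ≤ 2+i ∀i, a PF.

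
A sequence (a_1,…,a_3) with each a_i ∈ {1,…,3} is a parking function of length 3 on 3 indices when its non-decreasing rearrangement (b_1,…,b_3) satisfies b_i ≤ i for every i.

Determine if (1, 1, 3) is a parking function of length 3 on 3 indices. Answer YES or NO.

YES

Sorted: b = (1, 1, 3).
  b_1=1 ≤ 1
  b_2=1 ≤ 2
  b_3=3 ≤ 3
All bounds hold ⇒ YES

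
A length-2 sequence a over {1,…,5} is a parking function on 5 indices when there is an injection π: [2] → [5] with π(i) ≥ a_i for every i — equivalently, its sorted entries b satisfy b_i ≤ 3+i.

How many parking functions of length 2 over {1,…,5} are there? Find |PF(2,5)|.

24

|PF| = (6−2)·6^(2−1) = 4 · 6 = 24 (Konheim–Weiss)
E.g. (1,4) → sorted (1,4): b_i ≤ 3+i ∀i, a PF.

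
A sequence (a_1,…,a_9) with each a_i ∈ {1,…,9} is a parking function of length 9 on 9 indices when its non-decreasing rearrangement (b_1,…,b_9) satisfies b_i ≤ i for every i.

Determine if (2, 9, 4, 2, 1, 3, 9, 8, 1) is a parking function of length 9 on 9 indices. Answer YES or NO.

NO

Sorted: b = (1, 1, 2, 2, 3, 4, 8, 9, 9).
  b_1=1 ≤ 1
  b_2=1 ≤ 2
  b_3=2 ≤ 3
  b_4=2 ≤ 4
  b_5=3 ≤ 5
  b_6=4 ≤ 6
  b_7=8 > 7
  fails at i=7 ⇒ NO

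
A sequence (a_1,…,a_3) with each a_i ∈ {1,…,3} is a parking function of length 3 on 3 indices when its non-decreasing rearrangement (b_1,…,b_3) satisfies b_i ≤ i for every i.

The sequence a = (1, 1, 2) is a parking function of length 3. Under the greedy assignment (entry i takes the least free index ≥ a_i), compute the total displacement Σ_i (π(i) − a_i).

Σπ = 3·4/2 = 6 (π permutes [3]); Σa = 1+1+2 = 4; disp = 6−4 = 2.

2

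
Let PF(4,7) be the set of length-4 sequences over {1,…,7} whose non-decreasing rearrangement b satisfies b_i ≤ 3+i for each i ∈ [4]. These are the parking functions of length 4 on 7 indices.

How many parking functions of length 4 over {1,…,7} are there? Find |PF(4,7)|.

2048

#PF = 4·8^3 = 4 · 512 = 2048 (Konheim–Weiss)
Check (6,1,4,7) → sorted (1,4,6,7): b_i ≤ 3+i ∀i, a PF.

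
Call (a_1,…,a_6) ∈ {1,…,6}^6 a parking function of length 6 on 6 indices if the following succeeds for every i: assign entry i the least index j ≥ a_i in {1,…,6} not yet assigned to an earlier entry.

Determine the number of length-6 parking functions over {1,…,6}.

16807

Count = 1·7^5 = 1×16807 = 16807
E.g. (2,4,3,6,3,1) → sorted (1,2,3,3,4,6): b_i ≤ i ∀i, a PF.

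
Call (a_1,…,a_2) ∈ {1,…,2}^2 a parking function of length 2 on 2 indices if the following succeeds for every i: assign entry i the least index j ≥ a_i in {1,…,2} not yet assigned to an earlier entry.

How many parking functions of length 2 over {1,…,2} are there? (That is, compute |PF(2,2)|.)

3

|PF| = (2−2+1)·(2+1)^(2−1) = 1×3 = 3 (Konheim–Weiss)
E.g. (1,1) → sorted (1,1): b_i ≤ i ∀i, a PF.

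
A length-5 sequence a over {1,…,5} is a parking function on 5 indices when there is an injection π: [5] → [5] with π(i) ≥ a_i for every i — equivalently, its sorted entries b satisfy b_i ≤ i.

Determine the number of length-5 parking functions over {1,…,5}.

#PF = (5+1−5)·(5+1)^{5−1} = 1 · 1296 = 1296 (Pollak)
One tuple (2,1,3,4,5) → sorted (1,2,3,4,5): b_i ≤ i ∀i, a PF.

1296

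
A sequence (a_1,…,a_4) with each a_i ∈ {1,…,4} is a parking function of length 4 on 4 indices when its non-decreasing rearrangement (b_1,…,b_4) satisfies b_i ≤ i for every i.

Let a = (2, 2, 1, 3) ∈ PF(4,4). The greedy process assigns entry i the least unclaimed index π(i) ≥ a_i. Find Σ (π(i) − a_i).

Σπ = 4·5/2 = 10 (π permutes [4]); Σa = 2+2+1+3 = 8; disp = 10−8 = 2.

2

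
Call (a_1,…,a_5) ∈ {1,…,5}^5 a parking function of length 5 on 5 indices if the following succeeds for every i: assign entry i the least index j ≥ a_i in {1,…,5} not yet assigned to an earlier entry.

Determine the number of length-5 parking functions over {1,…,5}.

|PF| = 1·6^4 = 1 · 1296 = 1296 [KW]
One tuple (2,5,3,1,4) → sorted (1,2,3,4,5): b_i ≤ i ∀i, a PF.

1296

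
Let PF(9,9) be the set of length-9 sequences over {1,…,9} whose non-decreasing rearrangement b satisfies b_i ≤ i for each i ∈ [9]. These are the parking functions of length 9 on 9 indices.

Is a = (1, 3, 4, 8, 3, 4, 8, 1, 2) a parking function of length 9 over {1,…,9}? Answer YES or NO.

Sorted: b = (1, 1, 2, 3, 3, 4, 4, 8, 8).
  b_1=1 ≤ 1
  b_2=1 ≤ 2
  b_3=2 ≤ 3
  b_4=3 ≤ 4
  b_5=3 ≤ 5
  b_6=4 ≤ 6
  b_7=4 ≤ 7
  b_8=8 ≤ 8
  b_9=8 ≤ 9
All bounds hold ⇒ YES

YES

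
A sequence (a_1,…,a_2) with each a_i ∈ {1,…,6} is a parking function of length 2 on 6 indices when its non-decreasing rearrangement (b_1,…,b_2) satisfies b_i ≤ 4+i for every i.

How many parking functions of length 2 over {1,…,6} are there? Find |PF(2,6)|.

35

|PF| = (6−2+1)·(6+1)^(2−1) = 5 · 7 = 35
Check (1,5) → sorted (1,5): b_i ≤ 4+i ∀i, a PF.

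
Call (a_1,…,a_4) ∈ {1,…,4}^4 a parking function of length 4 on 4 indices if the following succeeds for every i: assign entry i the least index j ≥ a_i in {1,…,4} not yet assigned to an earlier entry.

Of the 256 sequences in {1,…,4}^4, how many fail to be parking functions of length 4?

131

|PF(4,4)| = (4−4+1)·(4+1)^(4−1) = 1×125 = 125 (Konheim–Weiss)
One tuple (4,2,4,3) → sorted (2,3,4,4): b_1=2>1, not a PF.
4^4 − 125 = 256 − 125 = 131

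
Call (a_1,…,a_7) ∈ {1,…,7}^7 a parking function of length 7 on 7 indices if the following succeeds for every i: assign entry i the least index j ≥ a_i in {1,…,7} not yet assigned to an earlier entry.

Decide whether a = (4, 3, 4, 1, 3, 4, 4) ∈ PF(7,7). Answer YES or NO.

NO

Order a: b = (1, 3, 3, 4, 4, 4, 4).
  b_1=1 ≤ 1
  b_2=3 > 2
  fails at i=2 ⇒ NO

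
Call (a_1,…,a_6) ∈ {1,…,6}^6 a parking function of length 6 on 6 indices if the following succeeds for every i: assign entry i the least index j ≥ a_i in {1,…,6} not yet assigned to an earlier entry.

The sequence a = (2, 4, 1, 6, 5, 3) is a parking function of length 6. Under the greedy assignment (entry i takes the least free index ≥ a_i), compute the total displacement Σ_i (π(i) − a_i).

0

Σπ = 6·7/2 = 21 (π permutes [6]); Σa = 2+4+1+6+5+3 = 21; disp = 21−21 = 0.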